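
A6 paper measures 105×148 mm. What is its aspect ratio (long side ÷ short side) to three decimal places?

148 / 105 = 1.410
ISO 216 targets √2 ≈ 1.414; the -0.005 deviation is from mm rounding.

1.410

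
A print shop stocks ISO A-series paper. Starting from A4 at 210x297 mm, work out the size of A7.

A5: ⌊297/2⌋ × 210 = 148 × 210 mm
A6: ⌊210/2⌋ × 148 = 105 × 148 mm
A7: ⌊148/2⌋ × 105 = 74 × 105 mm

74 × 105 mm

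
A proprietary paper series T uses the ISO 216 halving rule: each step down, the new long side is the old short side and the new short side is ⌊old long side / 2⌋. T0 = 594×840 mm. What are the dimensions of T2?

297 × 420 mm

T1: ⌊840/2⌋ × 594 = 420 × 594 mm
T2: ⌊594/2⌋ × 420 = 297 × 420 mm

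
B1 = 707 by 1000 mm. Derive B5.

B2: ⌊1000/2⌋ × 707 = 500 × 707 mm
B3: ⌊707/2⌋ × 500 = 353 × 500 mm
B4: ⌊500/2⌋ × 353 = 250 × 353 mm
B5: ⌊353/2⌋ × 250 = 176 × 250 mm

176 × 250 mm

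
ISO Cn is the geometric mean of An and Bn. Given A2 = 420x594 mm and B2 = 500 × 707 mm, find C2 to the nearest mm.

Short side: √(420 · 500) = √210000 ≈ 458.3 → 458 mm
Long side: √(594 · 707) = √419958 ≈ 648.0 → 648 mm

458 × 648 mm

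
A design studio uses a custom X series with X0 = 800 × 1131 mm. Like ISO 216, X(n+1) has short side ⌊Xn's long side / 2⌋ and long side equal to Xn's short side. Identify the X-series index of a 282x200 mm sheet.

X0: 800 × 1131 mm
X1: 565 × 800 mm
X2: 400 × 565 mm
X3: 282 × 400 mm
X4: 200 × 282 mm
X5: 141 × 200 mm
→ matches X4.

X4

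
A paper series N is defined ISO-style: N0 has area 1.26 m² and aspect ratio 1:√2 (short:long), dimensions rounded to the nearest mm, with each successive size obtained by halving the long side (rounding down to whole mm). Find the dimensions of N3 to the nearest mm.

Let N0's short side be w mm. w · w√2 = 1.26 m² = 1,260,000 mm², so w ≈ 943.9 mm and w√2 ≈ 1334.9 mm → N0 = 944 × 1335 mm.
N1: ⌊1335/2⌋ × 944 = 667 × 944 mm
N2: ⌊944/2⌋ × 667 = 472 × 667 mm
N3: ⌊667/2⌋ × 472 = 333 × 472 mm

333 × 472 mm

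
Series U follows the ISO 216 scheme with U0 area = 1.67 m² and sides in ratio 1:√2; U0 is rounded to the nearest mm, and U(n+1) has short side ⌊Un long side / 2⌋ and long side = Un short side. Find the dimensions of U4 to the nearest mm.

271 × 384 mm

Let U0's short side be w mm. w · w√2 = 1.67 m² = 1,670,000 mm², so w ≈ 1086.7 mm and w√2 ≈ 1536.8 mm → U0 = 1087 × 1537 mm.
U1: ⌊1537/2⌋ × 1087 = 768 × 1087 mm
U2: ⌊1087/2⌋ × 768 = 543 × 768 mm
U3: ⌊768/2⌋ × 543 = 384 × 543 mm
U4: ⌊543/2⌋ × 384 = 271 × 384 mm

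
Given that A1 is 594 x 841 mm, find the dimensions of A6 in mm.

A2: ⌊841/2⌋ × 594 = 420 × 594 mm
A3: ⌊594/2⌋ × 420 = 297 × 420 mm
A4: ⌊420/2⌋ × 297 = 210 × 297 mm
A5: ⌊297/2⌋ × 210 = 148 × 210 mm
A6: ⌊210/2⌋ × 148 = 105 × 148 mm

105 × 148 mm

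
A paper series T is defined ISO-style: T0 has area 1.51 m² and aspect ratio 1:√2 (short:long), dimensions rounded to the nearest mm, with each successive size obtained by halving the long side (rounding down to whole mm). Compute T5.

182 × 258 mm

Let T0's short side be w mm. w · w√2 = 1.51 m² = 1,510,000 mm², so w ≈ 1033.3 mm and w√2 ≈ 1461.3 mm → T0 = 1033 × 1461 mm.
T1: ⌊1461/2⌋ × 1033 = 730 × 1033 mm
T2: ⌊1033/2⌋ × 730 = 516 × 730 mm
T3: ⌊730/2⌋ × 516 = 365 × 516 mm
T4: ⌊516/2⌋ × 365 = 258 × 365 mm
T5: ⌊365/2⌋ × 258 = 182 × 258 mm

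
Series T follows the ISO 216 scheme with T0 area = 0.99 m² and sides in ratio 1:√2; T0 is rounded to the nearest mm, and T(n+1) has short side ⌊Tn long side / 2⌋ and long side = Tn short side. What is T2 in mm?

Let T0's short side be w mm. w · w√2 = 0.99 m² = 990,000 mm², so w ≈ 836.7 mm and w√2 ≈ 1183.2 mm → T0 = 837 × 1183 mm.
T1: ⌊1183/2⌋ × 837 = 591 × 837 mm
T2: ⌊837/2⌋ × 591 = 418 × 591 mm

418 × 591 mm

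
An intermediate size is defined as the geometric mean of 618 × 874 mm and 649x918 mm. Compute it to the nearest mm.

Short side: √(618 · 649) = √401082 ≈ 633.3 → 633 mm
Long side: √(874 · 918) = √802332 ≈ 895.7 → 896 mm

633 × 896 mm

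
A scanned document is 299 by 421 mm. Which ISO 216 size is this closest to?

Aspect ratio 421/299 ≈ 1.408 — close to the ISO √2 ≈ 1.414.
In the A-series (A0 area = 1 m²): A3 = 297 × 420 mm.
Off by 3 mm total — nearest standard size.

A3 (297 × 420 mm)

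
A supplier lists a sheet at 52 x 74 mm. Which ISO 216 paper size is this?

A8 (52 × 74 mm)

Aspect ratio 74/52 ≈ 1.423 — close to the ISO √2 ≈ 1.414.
In the A-series (A0 area = 1 m²): A8 = 52 × 74 mm.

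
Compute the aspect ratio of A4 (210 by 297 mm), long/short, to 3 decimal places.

297 / 210 = 1.414
Matches √2 ≈ 1.414 — the ISO 216 defining ratio.

1.414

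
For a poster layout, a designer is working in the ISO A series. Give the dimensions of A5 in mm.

148 × 210 mm

A0 = 841 × 1189 mm (A0 has area 1 m², aspect 1:√2).
A1: ⌊1189/2⌋ × 841 = 594 × 841 mm
A2: ⌊841/2⌋ × 594 = 420 × 594 mm
A3: ⌊594/2⌋ × 420 = 297 × 420 mm
A4: ⌊420/2⌋ × 297 = 210 × 297 mm
A5: ⌊297/2⌋ × 210 = 148 × 210 mm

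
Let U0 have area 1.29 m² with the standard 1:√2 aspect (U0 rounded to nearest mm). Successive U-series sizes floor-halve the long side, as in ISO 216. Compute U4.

Let U0's short side be w mm. w · w√2 = 1.29 m² = 1,290,000 mm², so w ≈ 955.1 mm and w√2 ≈ 1350.7 mm → U0 = 955 × 1351 mm.
U1: ⌊1351/2⌋ × 955 = 675 × 955 mm
U2: ⌊955/2⌋ × 675 = 477 × 675 mm
U3: ⌊675/2⌋ × 477 = 337 × 477 mm
U4: ⌊477/2⌋ × 337 = 238 × 337 mm

238 × 337 mm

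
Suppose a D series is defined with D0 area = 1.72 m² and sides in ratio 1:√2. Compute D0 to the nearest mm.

Let the short side be w mm. Then w · w√2 = 1.72 m² = 1,720,000 mm².
w² = 1,720,000/√2, so w ≈ 1102.8 mm; long side = w√2 ≈ 1559.6 mm.

1103 × 1560 mm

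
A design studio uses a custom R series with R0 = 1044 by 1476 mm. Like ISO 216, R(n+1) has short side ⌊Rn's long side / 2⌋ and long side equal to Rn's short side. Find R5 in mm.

R1: ⌊1476/2⌋ × 1044 = 738 × 1044 mm
R2: ⌊1044/2⌋ × 738 = 522 × 738 mm
R3: ⌊738/2⌋ × 522 = 369 × 522 mm
R4: ⌊522/2⌋ × 369 = 261 × 369 mm
R5: ⌊369/2⌋ × 261 = 184 × 261 mm

184 × 261 mm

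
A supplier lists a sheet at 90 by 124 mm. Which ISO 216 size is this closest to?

Aspect ratio 124/90 ≈ 1.378 (ISO target is √2 ≈ 1.414).
In the B-series (B0 = 1000 × 1414 mm): B7 = 88 × 125 mm.
Off by 3 mm total — nearest standard size.

B7 (88 × 125 mm)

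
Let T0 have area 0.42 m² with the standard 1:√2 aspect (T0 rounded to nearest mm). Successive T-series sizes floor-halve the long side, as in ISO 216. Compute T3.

Let T0's short side be w mm. w · w√2 = 0.42 m² = 420,000 mm², so w ≈ 545.0 mm and w√2 ≈ 770.7 mm → T0 = 545 × 771 mm.
T1: ⌊771/2⌋ × 545 = 385 × 545 mm
T2: ⌊545/2⌋ × 385 = 272 × 385 mm
T3: ⌊385/2⌋ × 272 = 192 × 272 mm

192 × 272 mm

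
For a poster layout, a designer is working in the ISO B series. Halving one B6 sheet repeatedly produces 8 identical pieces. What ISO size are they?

8 = 2^3, so 3 halving steps.
B6 → B7 → … → B9 after 3 steps.

B9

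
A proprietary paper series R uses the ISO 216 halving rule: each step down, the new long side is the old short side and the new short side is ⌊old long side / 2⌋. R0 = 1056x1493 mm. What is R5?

R1: ⌊1493/2⌋ × 1056 = 746 × 1056 mm
R2: ⌊1056/2⌋ × 746 = 528 × 746 mm
R3: ⌊746/2⌋ × 528 = 373 × 528 mm
R4: ⌊528/2⌋ × 373 = 264 × 373 mm
R5: ⌊373/2⌋ × 264 = 186 × 264 mm

186 × 264 mm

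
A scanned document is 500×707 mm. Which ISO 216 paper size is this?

B2 (500 × 707 mm)

Aspect ratio 707/500 ≈ 1.414 — close to the ISO √2 ≈ 1.414.
In the B-series (B0 = 1000 × 1414 mm): B2 = 500 × 707 mm.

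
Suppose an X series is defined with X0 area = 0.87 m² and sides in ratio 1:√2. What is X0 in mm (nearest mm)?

Let the short side be w mm. Then w · w√2 = 0.87 m² = 870,000 mm².
w² = 870,000/√2, so w ≈ 784.3 mm; long side = w√2 ≈ 1109.2 mm.

784 × 1109 mm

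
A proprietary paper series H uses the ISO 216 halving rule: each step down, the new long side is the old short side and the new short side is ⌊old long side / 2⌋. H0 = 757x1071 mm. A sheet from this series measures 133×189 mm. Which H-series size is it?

H0: 757 × 1071 mm
H1: 535 × 757 mm
H2: 378 × 535 mm
H3: 267 × 378 mm
H4: 189 × 267 mm
H5: 133 × 189 mm
H6: 94 × 133 mm
→ matches H5.

H5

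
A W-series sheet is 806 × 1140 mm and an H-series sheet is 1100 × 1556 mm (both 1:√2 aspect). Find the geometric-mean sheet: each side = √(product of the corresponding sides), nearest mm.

942 × 1332 mm

Short side: √(806 · 1100) = √886600 ≈ 941.6 → 942 mm
Long side: √(1140 · 1556) = √1773840 ≈ 1331.9 → 1332 mm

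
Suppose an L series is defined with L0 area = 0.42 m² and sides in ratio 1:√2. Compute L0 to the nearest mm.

545 × 771 mm

Let the short side be w mm. Then w · w√2 = 0.42 m² = 420,000 mm².
w² = 420,000/√2, so w ≈ 545.0 mm; long side = w√2 ≈ 770.7 mm.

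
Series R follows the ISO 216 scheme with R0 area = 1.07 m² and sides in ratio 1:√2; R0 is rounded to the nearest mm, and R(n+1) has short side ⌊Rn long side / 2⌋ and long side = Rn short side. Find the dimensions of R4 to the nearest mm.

217 × 307 mm

Let R0's short side be w mm. w · w√2 = 1.07 m² = 1,070,000 mm², so w ≈ 869.8 mm and w√2 ≈ 1230.1 mm → R0 = 870 × 1230 mm.
R1: ⌊1230/2⌋ × 870 = 615 × 870 mm
R2: ⌊870/2⌋ × 615 = 435 × 615 mm
R3: ⌊615/2⌋ × 435 = 307 × 435 mm
R4: ⌊435/2⌋ × 307 = 217 × 307 mm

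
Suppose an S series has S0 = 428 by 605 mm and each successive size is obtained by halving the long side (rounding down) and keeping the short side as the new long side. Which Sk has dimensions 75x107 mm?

S5

S0: 428 × 605 mm
S1: 302 × 428 mm
S2: 214 × 302 mm
S3: 151 × 214 mm
S4: 107 × 151 mm
S5: 75 × 107 mm
S6: 53 × 75 mm
→ matches S5.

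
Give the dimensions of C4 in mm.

229 × 324 mm

C0 = 917 × 1297 mm (C0 is the geometric mean of A0 and B0, aspect 1:√2).
C1: ⌊1297/2⌋ × 917 = 648 × 917 mm
C2: ⌊917/2⌋ × 648 = 458 × 648 mm
C3: ⌊648/2⌋ × 458 = 324 × 458 mm
C4: ⌊458/2⌋ × 324 = 229 × 324 mm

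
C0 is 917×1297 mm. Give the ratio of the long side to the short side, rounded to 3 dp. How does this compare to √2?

1297 / 917 = 1.414
Matches √2 ≈ 1.414 — the ISO 216 defining ratio.

1.414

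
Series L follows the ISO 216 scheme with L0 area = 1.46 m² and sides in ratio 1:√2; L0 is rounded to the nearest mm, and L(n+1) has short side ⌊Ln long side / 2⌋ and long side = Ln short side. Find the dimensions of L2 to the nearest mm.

508 × 718 mm

Let L0's short side be w mm. w · w√2 = 1.46 m² = 1,460,000 mm², so w ≈ 1016.1 mm and w√2 ≈ 1436.9 mm → L0 = 1016 × 1437 mm.
L1: ⌊1437/2⌋ × 1016 = 718 × 1016 mm
L2: ⌊1016/2⌋ × 718 = 508 × 718 mm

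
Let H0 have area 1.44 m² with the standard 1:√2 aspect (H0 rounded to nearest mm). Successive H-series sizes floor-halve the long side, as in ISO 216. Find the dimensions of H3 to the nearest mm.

Let H0's short side be w mm. w · w√2 = 1.44 m² = 1,440,000 mm², so w ≈ 1009.1 mm and w√2 ≈ 1427.0 mm → H0 = 1009 × 1427 mm.
H1: ⌊1427/2⌋ × 1009 = 713 × 1009 mm
H2: ⌊1009/2⌋ × 713 = 504 × 713 mm
H3: ⌊713/2⌋ × 504 = 356 × 504 mm

356 × 504 mm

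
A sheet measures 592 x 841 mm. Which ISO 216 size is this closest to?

A1 (594 × 841 mm)

Aspect ratio 841/592 ≈ 1.421 — close to the ISO √2 ≈ 1.414.
In the A-series (A0 area = 1 m²): A1 = 594 × 841 mm.
Off by 2 mm total — nearest standard size.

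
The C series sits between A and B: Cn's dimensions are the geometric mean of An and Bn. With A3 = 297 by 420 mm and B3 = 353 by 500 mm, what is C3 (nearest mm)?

324 × 458 mm

Short side: √(297 · 353) = √104841 ≈ 323.8 → 324 mm
Long side: √(420 · 500) = √210000 ≈ 458.3 → 458 mm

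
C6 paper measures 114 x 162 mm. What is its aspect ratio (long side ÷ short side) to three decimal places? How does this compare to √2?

1.421

162 / 114 = 1.421
ISO 216 targets √2 ≈ 1.414; the +0.007 deviation is from mm rounding.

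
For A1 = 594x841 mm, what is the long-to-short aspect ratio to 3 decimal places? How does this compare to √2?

841 / 594 = 1.416
ISO 216 targets √2 ≈ 1.414; the +0.002 deviation is from mm rounding.

1.416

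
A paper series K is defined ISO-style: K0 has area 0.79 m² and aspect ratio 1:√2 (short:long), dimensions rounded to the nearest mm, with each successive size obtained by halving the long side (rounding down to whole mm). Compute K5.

132 × 186 mm

Let K0's short side be w mm. w · w√2 = 0.79 m² = 790,000 mm², so w ≈ 747.4 mm and w√2 ≈ 1057.0 mm → K0 = 747 × 1057 mm.
K1: ⌊1057/2⌋ × 747 = 528 × 747 mm
K2: ⌊747/2⌋ × 528 = 373 × 528 mm
K3: ⌊528/2⌋ × 373 = 264 × 373 mm
K4: ⌊373/2⌋ × 264 = 186 × 264 mm
K5: ⌊264/2⌋ × 186 = 132 × 186 mm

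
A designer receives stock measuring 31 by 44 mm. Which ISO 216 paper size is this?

Aspect ratio 44/31 ≈ 1.419 — close to the ISO √2 ≈ 1.414.
In the B-series (B0 = 1000 × 1414 mm): B10 = 31 × 44 mm.

B10 (31 × 44 mm)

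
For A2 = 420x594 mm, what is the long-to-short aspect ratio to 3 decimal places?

1.414

594 / 420 = 1.414
Matches √2 ≈ 1.414 — the ISO 216 defining ratio.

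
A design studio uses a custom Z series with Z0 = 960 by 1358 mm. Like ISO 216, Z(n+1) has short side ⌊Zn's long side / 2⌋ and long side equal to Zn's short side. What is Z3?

Z1: ⌊1358/2⌋ × 960 = 679 × 960 mm
Z2: ⌊960/2⌋ × 679 = 480 × 679 mm
Z3: ⌊679/2⌋ × 480 = 339 × 480 mm

339 × 480 mm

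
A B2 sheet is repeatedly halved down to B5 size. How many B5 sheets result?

8

Each ISO step halves the sheet: 1 × B2 → 2 × B3 → 4 × B4 → 8 × B5
From B2 to B5 is 3 halving steps: 2^3 = 8.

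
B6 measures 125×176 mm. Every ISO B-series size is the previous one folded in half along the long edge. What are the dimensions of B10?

31 × 44 mm

B7: ⌊176/2⌋ × 125 = 88 × 125 mm
B8: ⌊125/2⌋ × 88 = 62 × 88 mm
B9: ⌊88/2⌋ × 62 = 44 × 62 mm
B10: ⌊62/2⌋ × 44 = 31 × 44 mm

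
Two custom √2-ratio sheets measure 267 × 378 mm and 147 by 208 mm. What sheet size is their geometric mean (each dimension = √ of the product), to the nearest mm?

Short side: √(267 · 147) = √39249 ≈ 198.1 → 198 mm
Long side: √(378 · 208) = √78624 ≈ 280.4 → 280 mm

198 × 280 mm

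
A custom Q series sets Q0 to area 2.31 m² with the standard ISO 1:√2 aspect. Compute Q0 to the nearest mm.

1278 × 1807 mm

Let the short side be w mm. Then w · w√2 = 2.31 m² = 2,310,000 mm².
w² = 2,310,000/√2, so w ≈ 1278.1 mm; long side = w√2 ≈ 1807.4 mm.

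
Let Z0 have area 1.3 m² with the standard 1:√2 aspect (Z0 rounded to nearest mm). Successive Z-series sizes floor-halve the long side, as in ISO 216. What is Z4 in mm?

239 × 339 mm

Let Z0's short side be w mm. w · w√2 = 1.3 m² = 1,300,000 mm², so w ≈ 958.8 mm and w√2 ≈ 1355.9 mm → Z0 = 959 × 1356 mm.
Z1: ⌊1356/2⌋ × 959 = 678 × 959 mm
Z2: ⌊959/2⌋ × 678 = 479 × 678 mm
Z3: ⌊678/2⌋ × 479 = 339 × 479 mm
Z4: ⌊479/2⌋ × 339 = 239 × 339 mm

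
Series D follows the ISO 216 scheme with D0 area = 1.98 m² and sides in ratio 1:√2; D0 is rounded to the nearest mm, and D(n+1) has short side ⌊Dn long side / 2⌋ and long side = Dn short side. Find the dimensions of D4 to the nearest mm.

Let D0's short side be w mm. w · w√2 = 1.98 m² = 1,980,000 mm², so w ≈ 1183.2 mm and w√2 ≈ 1673.4 mm → D0 = 1183 × 1673 mm.
D1: ⌊1673/2⌋ × 1183 = 836 × 1183 mm
D2: ⌊1183/2⌋ × 836 = 591 × 836 mm
D3: ⌊836/2⌋ × 591 = 418 × 591 mm
D4: ⌊591/2⌋ × 418 = 295 × 418 mm

295 × 418 mm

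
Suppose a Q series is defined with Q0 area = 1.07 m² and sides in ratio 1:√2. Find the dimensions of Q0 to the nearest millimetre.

870 × 1230 mm

Let the short side be w mm. Then w · w√2 = 1.07 m² = 1,070,000 mm².
w² = 1,070,000/√2, so w ≈ 869.8 mm; long side = w√2 ≈ 1230.1 mm.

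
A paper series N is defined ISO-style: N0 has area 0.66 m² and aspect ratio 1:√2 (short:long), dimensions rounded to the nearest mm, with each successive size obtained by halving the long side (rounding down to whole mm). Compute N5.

Let N0's short side be w mm. w · w√2 = 0.66 m² = 660,000 mm², so w ≈ 683.1 mm and w√2 ≈ 966.1 mm → N0 = 683 × 966 mm.
N1: ⌊966/2⌋ × 683 = 483 × 683 mm
N2: ⌊683/2⌋ × 483 = 341 × 483 mm
N3: ⌊483/2⌋ × 341 = 241 × 341 mm
N4: ⌊341/2⌋ × 241 = 170 × 241 mm
N5: ⌊241/2⌋ × 170 = 120 × 170 mm

120 × 170 mm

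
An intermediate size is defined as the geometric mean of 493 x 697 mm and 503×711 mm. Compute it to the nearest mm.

498 × 704 mm

Short side: √(493 · 503) = √247979 ≈ 498.0 → 498 mm
Long side: √(697 · 711) = √495567 ≈ 704.0 → 704 mm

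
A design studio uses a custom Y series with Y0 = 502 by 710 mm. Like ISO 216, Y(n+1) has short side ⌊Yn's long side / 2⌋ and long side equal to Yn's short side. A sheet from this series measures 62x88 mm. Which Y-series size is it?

Y6

Y0: 502 × 710 mm
Y1: 355 × 502 mm
Y2: 251 × 355 mm
Y3: 177 × 251 mm
Y4: 125 × 177 mm
Y5: 88 × 125 mm
Y6: 62 × 88 mm
Y7: 44 × 62 mm
→ matches Y6.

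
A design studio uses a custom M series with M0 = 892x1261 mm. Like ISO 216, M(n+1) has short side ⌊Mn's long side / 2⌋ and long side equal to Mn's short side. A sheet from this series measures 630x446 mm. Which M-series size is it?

M0: 892 × 1261 mm
M1: 630 × 892 mm
M2: 446 × 630 mm
M3: 315 × 446 mm
→ matches M2.

M2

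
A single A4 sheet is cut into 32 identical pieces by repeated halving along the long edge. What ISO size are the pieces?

32 = 2^5, so 5 halving steps.
A4 → A5 → … → A9 after 5 steps.

A9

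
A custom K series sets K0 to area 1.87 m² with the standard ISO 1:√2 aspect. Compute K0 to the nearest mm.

Let the short side be w mm. Then w · w√2 = 1.87 m² = 1,870,000 mm².
w² = 1,870,000/√2, so w ≈ 1149.9 mm; long side = w√2 ≈ 1626.2 mm.

1150 × 1626 mm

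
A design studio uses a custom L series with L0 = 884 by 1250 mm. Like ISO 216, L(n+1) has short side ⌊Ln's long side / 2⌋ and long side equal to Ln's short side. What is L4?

221 × 312 mm

L1: ⌊1250/2⌋ × 884 = 625 × 884 mm
L2: ⌊884/2⌋ × 625 = 442 × 625 mm
L3: ⌊625/2⌋ × 442 = 312 × 442 mm
L4: ⌊442/2⌋ × 312 = 221 × 312 mm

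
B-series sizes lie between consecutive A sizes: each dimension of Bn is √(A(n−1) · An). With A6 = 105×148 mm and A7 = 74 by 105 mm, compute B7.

88 × 125 mm

Short side: √(105 · 74) = √7770 ≈ 88.1 → 88 mm
Long side: √(148 · 105) = √15540 ≈ 124.7 → 125 mm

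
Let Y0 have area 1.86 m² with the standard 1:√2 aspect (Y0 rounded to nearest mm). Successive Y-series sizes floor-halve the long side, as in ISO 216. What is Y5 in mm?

Let Y0's short side be w mm. w · w√2 = 1.86 m² = 1,860,000 mm², so w ≈ 1146.8 mm and w√2 ≈ 1621.9 mm → Y0 = 1147 × 1622 mm.
Y1: ⌊1622/2⌋ × 1147 = 811 × 1147 mm
Y2: ⌊1147/2⌋ × 811 = 573 × 811 mm
Y3: ⌊811/2⌋ × 573 = 405 × 573 mm
Y4: ⌊573/2⌋ × 405 = 286 × 405 mm
Y5: ⌊405/2⌋ × 286 = 202 × 286 mm

202 × 286 mm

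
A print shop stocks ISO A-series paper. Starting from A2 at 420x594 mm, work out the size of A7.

A3: ⌊594/2⌋ × 420 = 297 × 420 mm
A4: ⌊420/2⌋ × 297 = 210 × 297 mm
A5: ⌊297/2⌋ × 210 = 148 × 210 mm
A6: ⌊210/2⌋ × 148 = 105 × 148 mm
A7: ⌊148/2⌋ × 105 = 74 × 105 mm

74 × 105 mm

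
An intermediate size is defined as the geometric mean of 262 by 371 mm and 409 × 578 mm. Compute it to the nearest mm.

Short side: √(262 · 409) = √107158 ≈ 327.3 → 327 mm
Long side: √(371 · 578) = √214438 ≈ 463.1 → 463 mm

327 × 463 mm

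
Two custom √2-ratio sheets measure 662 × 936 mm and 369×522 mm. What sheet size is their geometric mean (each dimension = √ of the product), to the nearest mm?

Short side: √(662 · 369) = √244278 ≈ 494.2 → 494 mm
Long side: √(936 · 522) = √488592 ≈ 699.0 → 699 mm

494 × 699 mm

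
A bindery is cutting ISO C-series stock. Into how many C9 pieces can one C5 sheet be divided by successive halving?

16

C5 = 162 × 229 mm; C9 = 40 × 57 mm.
Each halving step doubles the count; 4 steps from C5 to C9.
2^4 = 16.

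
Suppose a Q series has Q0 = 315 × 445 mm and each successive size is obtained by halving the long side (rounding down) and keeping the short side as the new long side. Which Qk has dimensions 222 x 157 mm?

Q2

Q0: 315 × 445 mm
Q1: 222 × 315 mm
Q2: 157 × 222 mm
Q3: 111 × 157 mm
→ matches Q2.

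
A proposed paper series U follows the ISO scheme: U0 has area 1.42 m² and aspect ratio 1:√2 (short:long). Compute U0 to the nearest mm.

1002 × 1417 mm

Let the short side be w mm. Then w · w√2 = 1.42 m² = 1,420,000 mm².
w² = 1,420,000/√2, so w ≈ 1002.0 mm; long side = w√2 ≈ 1417.1 mm.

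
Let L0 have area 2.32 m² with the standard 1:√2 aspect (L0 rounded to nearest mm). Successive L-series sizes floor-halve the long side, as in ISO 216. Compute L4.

Let L0's short side be w mm. w · w√2 = 2.32 m² = 2,320,000 mm², so w ≈ 1280.8 mm and w√2 ≈ 1811.3 mm → L0 = 1281 × 1811 mm.
L1: ⌊1811/2⌋ × 1281 = 905 × 1281 mm
L2: ⌊1281/2⌋ × 905 = 640 × 905 mm
L3: ⌊905/2⌋ × 640 = 452 × 640 mm
L4: ⌊640/2⌋ × 452 = 320 × 452 mm

320 × 452 mm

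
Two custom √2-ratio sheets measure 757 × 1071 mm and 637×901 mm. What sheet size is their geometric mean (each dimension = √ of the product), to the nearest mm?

Short side: √(757 · 637) = √482209 ≈ 694.4 → 694 mm
Long side: √(1071 · 901) = √964971 ≈ 982.3 → 982 mm

694 × 982 mm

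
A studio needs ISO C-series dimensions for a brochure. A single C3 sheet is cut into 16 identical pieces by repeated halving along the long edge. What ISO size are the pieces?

C7

16 = 2^4, so 4 halving steps.
C3 → C4 → … → C7 after 4 steps.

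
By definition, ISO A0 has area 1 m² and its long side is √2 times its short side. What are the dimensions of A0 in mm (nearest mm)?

841 × 1189 mm

Let the short side be w mm. Then the long side is w√2 and w · w√2 = 10⁶ mm².
w² = 10⁶/√2, so w = 1000 / 2^(1/4) ≈ 840.9 mm; long side = 1000 · 2^(1/4) ≈ 1189.2 mm.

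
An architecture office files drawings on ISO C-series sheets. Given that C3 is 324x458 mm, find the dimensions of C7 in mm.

C4: ⌊458/2⌋ × 324 = 229 × 324 mm
C5: ⌊324/2⌋ × 229 = 162 × 229 mm
C6: ⌊229/2⌋ × 162 = 114 × 162 mm
C7: ⌊162/2⌋ × 114 = 81 × 114 mm

81 × 114 mm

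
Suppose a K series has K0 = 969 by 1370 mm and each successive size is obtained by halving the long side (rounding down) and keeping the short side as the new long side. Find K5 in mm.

171 × 242 mm

K1: ⌊1370/2⌋ × 969 = 685 × 969 mm
K2: ⌊969/2⌋ × 685 = 484 × 685 mm
K3: ⌊685/2⌋ × 484 = 342 × 484 mm
K4: ⌊484/2⌋ × 342 = 242 × 342 mm
K5: ⌊342/2⌋ × 242 = 171 × 242 mm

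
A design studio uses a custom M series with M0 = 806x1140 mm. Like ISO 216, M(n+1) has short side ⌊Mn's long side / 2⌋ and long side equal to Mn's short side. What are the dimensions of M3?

M1: ⌊1140/2⌋ × 806 = 570 × 806 mm
M2: ⌊806/2⌋ × 570 = 403 × 570 mm
M3: ⌊570/2⌋ × 403 = 285 × 403 mm

285 × 403 mm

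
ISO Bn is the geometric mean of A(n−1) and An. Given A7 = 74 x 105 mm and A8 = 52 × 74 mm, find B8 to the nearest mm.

Short side: √(74 · 52) = √3848 ≈ 62.0 → 62 mm
Long side: √(105 · 74) = √7770 ≈ 88.1 → 88 mm

62 × 88 mm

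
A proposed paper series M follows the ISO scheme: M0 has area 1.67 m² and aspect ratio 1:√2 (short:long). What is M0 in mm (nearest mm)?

Let the short side be w mm. Then w · w√2 = 1.67 m² = 1,670,000 mm².
w² = 1,670,000/√2, so w ≈ 1086.7 mm; long side = w√2 ≈ 1536.8 mm.

1087 × 1537 mm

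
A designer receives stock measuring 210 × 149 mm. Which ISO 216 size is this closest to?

A5 (148 × 210 mm)

Aspect ratio 210/149 ≈ 1.409 — close to the ISO √2 ≈ 1.414.
In the A-series (A0 area = 1 m²): A5 = 148 × 210 mm.
Off by 1 mm total — nearest standard size.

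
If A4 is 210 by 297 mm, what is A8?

52 × 74 mm

A5: ⌊297/2⌋ × 210 = 148 × 210 mm
A6: ⌊210/2⌋ × 148 = 105 × 148 mm
A7: ⌊148/2⌋ × 105 = 74 × 105 mm
A8: ⌊105/2⌋ × 74 = 52 × 74 mm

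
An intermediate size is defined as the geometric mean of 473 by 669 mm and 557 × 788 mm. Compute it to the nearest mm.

Short side: √(473 · 557) = √263461 ≈ 513.3 → 513 mm
Long side: √(669 · 788) = √527172 ≈ 726.1 → 726 mm

513 × 726 mm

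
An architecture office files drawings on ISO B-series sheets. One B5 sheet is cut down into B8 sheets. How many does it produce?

B5 = 176 × 250 mm; B8 = 62 × 88 mm.
Each halving step doubles the count; 3 steps from B5 to B8.
2^3 = 8.

8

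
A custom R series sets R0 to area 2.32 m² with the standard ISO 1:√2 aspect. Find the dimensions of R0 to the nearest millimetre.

Let the short side be w mm. Then w · w√2 = 2.32 m² = 2,320,000 mm².
w² = 2,320,000/√2, so w ≈ 1280.8 mm; long side = w√2 ≈ 1811.3 mm.

1281 × 1811 mm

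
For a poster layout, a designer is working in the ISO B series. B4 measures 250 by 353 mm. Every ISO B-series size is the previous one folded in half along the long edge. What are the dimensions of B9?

44 × 62 mm

B5: ⌊353/2⌋ × 250 = 176 × 250 mm
B6: ⌊250/2⌋ × 176 = 125 × 176 mm
B7: ⌊176/2⌋ × 125 = 88 × 125 mm
B8: ⌊125/2⌋ × 88 = 62 × 88 mm
B9: ⌊88/2⌋ × 62 = 44 × 62 mm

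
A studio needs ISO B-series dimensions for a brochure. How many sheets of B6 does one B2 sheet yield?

B2 = 500 × 707 mm; B6 = 125 × 176 mm.
Each halving step doubles the count; 4 steps from B2 to B6.
2^4 = 16.

16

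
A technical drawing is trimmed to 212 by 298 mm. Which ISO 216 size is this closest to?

A4 (210 × 297 mm)

Aspect ratio 298/212 ≈ 1.406 — close to the ISO √2 ≈ 1.414.
In the A-series (A0 area = 1 m²): A4 = 210 × 297 mm.
Off by 3 mm total — nearest standard size.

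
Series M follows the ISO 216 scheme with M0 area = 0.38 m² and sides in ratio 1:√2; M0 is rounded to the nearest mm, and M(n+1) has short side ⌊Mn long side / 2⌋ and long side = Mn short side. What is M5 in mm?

91 × 129 mm

Let M0's short side be w mm. w · w√2 = 0.38 m² = 380,000 mm², so w ≈ 518.4 mm and w√2 ≈ 733.1 mm → M0 = 518 × 733 mm.
M1: ⌊733/2⌋ × 518 = 366 × 518 mm
M2: ⌊518/2⌋ × 366 = 259 × 366 mm
M3: ⌊366/2⌋ × 259 = 183 × 259 mm
M4: ⌊259/2⌋ × 183 = 129 × 183 mm
M5: ⌊183/2⌋ × 129 = 91 × 129 mm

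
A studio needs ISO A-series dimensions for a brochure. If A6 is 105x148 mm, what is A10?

26 × 37 mm

A7: ⌊148/2⌋ × 105 = 74 × 105 mm
A8: ⌊105/2⌋ × 74 = 52 × 74 mm
A9: ⌊74/2⌋ × 52 = 37 × 52 mm
A10: ⌊52/2⌋ × 37 = 26 × 37 mm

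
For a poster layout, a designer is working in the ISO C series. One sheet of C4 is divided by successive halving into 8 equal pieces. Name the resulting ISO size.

8 = 2^3, so 3 halving steps.
C4 → C5 → … → C7 after 3 steps.

C7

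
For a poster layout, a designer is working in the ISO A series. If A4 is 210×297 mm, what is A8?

A5: ⌊297/2⌋ × 210 = 148 × 210 mm
A6: ⌊210/2⌋ × 148 = 105 × 148 mm
A7: ⌊148/2⌋ × 105 = 74 × 105 mm
A8: ⌊105/2⌋ × 74 = 52 × 74 mm

52 × 74 mm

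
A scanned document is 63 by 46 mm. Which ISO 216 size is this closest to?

Aspect ratio 63/46 ≈ 1.370 (ISO target is √2 ≈ 1.414).
In the B-series (B0 = 1000 × 1414 mm): B9 = 44 × 62 mm.
Off by 3 mm total — nearest standard size.

B9 (44 × 62 mm)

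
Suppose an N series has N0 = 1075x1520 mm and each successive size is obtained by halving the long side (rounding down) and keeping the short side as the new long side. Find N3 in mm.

380 × 537 mm

N1: ⌊1520/2⌋ × 1075 = 760 × 1075 mm
N2: ⌊1075/2⌋ × 760 = 537 × 760 mm
N3: ⌊760/2⌋ × 537 = 380 × 537 mm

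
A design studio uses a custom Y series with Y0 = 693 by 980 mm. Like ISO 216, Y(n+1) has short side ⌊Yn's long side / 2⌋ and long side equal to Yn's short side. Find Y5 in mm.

122 × 173 mm

Y1: ⌊980/2⌋ × 693 = 490 × 693 mm
Y2: ⌊693/2⌋ × 490 = 346 × 490 mm
Y3: ⌊490/2⌋ × 346 = 245 × 346 mm
Y4: ⌊346/2⌋ × 245 = 173 × 245 mm
Y5: ⌊245/2⌋ × 173 = 122 × 173 mm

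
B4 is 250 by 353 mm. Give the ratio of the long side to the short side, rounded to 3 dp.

353 / 250 = 1.412
ISO 216 targets √2 ≈ 1.414; the -0.002 deviation is from mm rounding.

1.412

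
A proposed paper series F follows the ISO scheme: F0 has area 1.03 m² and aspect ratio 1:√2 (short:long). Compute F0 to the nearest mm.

853 × 1207 mm

Let the short side be w mm. Then w · w√2 = 1.03 m² = 1,030,000 mm².
w² = 1,030,000/√2, so w ≈ 853.4 mm; long side = w√2 ≈ 1206.9 mm.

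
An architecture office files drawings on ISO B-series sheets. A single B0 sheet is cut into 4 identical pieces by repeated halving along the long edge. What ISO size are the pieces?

B2

4 = 2^2, so 2 halving steps.
B0 → B1 → … → B2 after 2 steps.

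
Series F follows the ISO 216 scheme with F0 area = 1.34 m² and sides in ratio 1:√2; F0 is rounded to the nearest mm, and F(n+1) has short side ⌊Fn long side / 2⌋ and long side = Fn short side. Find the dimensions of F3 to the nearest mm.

Let F0's short side be w mm. w · w√2 = 1.34 m² = 1,340,000 mm², so w ≈ 973.4 mm and w√2 ≈ 1376.6 mm → F0 = 973 × 1377 mm.
F1: ⌊1377/2⌋ × 973 = 688 × 973 mm
F2: ⌊973/2⌋ × 688 = 486 × 688 mm
F3: ⌊688/2⌋ × 486 = 344 × 486 mm

344 × 486 mm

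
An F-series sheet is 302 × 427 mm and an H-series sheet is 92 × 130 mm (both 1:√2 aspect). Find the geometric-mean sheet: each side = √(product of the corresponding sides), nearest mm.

Short side: √(302 · 92) = √27784 ≈ 166.7 → 167 mm
Long side: √(427 · 130) = √55510 ≈ 235.6 → 236 mm

167 × 236 mm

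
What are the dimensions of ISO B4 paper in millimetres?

B0 = 1000 × 1414 mm (B0 has a 1000 mm short side, aspect 1:√2).
B1: ⌊1414/2⌋ × 1000 = 707 × 1000 mm
B2: ⌊1000/2⌋ × 707 = 500 × 707 mm
B3: ⌊707/2⌋ × 500 = 353 × 500 mm
B4: ⌊500/2⌋ × 353 = 250 × 353 mm

250 × 353 mm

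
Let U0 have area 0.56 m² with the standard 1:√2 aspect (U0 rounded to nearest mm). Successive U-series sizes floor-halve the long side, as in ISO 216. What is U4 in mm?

Let U0's short side be w mm. w · w√2 = 0.56 m² = 560,000 mm², so w ≈ 629.3 mm and w√2 ≈ 889.9 mm → U0 = 629 × 890 mm.
U1: ⌊890/2⌋ × 629 = 445 × 629 mm
U2: ⌊629/2⌋ × 445 = 314 × 445 mm
U3: ⌊445/2⌋ × 314 = 222 × 314 mm
U4: ⌊314/2⌋ × 222 = 157 × 222 mm

157 × 222 mm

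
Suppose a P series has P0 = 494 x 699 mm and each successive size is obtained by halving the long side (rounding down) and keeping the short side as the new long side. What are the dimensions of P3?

P1 = 349 × 494 mm (from P0 by 1 halving).
P2: ⌊494/2⌋ × 349 = 247 × 349 mm
P3: ⌊349/2⌋ × 247 = 174 × 247 mm

174 × 247 mm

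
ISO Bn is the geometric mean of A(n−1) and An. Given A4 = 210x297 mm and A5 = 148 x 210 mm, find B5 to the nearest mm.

Short side: √(210 · 148) = √31080 ≈ 176.3 → 176 mm
Long side: √(297 · 210) = √62370 ≈ 249.7 → 250 mm

176 × 250 mm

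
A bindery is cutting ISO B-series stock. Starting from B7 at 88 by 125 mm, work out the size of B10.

31 × 44 mm

B8: ⌊125/2⌋ × 88 = 62 × 88 mm
B9: ⌊88/2⌋ × 62 = 44 × 62 mm
B10: ⌊62/2⌋ × 44 = 31 × 44 mm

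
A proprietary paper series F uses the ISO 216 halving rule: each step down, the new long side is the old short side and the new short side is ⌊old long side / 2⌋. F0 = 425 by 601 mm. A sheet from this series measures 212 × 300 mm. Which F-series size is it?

F0: 425 × 601 mm
F1: 300 × 425 mm
F2: 212 × 300 mm
F3: 150 × 212 mm
→ matches F2.

F2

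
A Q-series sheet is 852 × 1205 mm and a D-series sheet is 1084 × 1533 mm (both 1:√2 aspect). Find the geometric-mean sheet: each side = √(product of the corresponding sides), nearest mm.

961 × 1359 mm

Short side: √(852 · 1084) = √923568 ≈ 961.0 → 961 mm
Long side: √(1205 · 1533) = √1847265 ≈ 1359.1 → 1359 mm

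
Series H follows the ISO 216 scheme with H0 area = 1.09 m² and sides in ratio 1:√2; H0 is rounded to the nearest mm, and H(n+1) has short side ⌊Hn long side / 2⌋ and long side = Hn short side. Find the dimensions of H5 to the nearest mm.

Let H0's short side be w mm. w · w√2 = 1.09 m² = 1,090,000 mm², so w ≈ 877.9 mm and w√2 ≈ 1241.6 mm → H0 = 878 × 1242 mm.
H1: ⌊1242/2⌋ × 878 = 621 × 878 mm
H2: ⌊878/2⌋ × 621 = 439 × 621 mm
H3: ⌊621/2⌋ × 439 = 310 × 439 mm
H4: ⌊439/2⌋ × 310 = 219 × 310 mm
H5: ⌊310/2⌋ × 219 = 155 × 219 mm

155 × 219 mm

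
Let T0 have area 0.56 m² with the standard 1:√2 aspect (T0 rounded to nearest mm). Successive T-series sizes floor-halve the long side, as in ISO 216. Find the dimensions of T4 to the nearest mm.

Let T0's short side be w mm. w · w√2 = 0.56 m² = 560,000 mm², so w ≈ 629.3 mm and w√2 ≈ 889.9 mm → T0 = 629 × 890 mm.
T1: ⌊890/2⌋ × 629 = 445 × 629 mm
T2: ⌊629/2⌋ × 445 = 314 × 445 mm
T3: ⌊445/2⌋ × 314 = 222 × 314 mm
T4: ⌊314/2⌋ × 222 = 157 × 222 mm

157 × 222 mm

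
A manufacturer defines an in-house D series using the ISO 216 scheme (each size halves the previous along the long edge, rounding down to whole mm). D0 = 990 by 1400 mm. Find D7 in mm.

D1 = 700 × 990 mm (from D0 by 1 halving).
D2: ⌊990/2⌋ × 700 = 495 × 700 mm
D3: ⌊700/2⌋ × 495 = 350 × 495 mm
D4: ⌊495/2⌋ × 350 = 247 × 350 mm
D5: ⌊350/2⌋ × 247 = 175 × 247 mm
D6: ⌊247/2⌋ × 175 = 123 × 175 mm
D7: ⌊175/2⌋ × 123 = 87 × 123 mm

87 × 123 mm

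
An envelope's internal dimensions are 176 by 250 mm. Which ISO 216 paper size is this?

B5 (176 × 250 mm)

Aspect ratio 250/176 ≈ 1.420 — close to the ISO √2 ≈ 1.414.
In the B-series (B0 = 1000 × 1414 mm): B5 = 176 × 250 mm.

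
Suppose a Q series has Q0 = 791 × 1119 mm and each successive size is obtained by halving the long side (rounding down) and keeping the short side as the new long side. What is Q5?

Q1: ⌊1119/2⌋ × 791 = 559 × 791 mm
Q2: ⌊791/2⌋ × 559 = 395 × 559 mm
Q3: ⌊559/2⌋ × 395 = 279 × 395 mm
Q4: ⌊395/2⌋ × 279 = 197 × 279 mm
Q5: ⌊279/2⌋ × 197 = 139 × 197 mm

139 × 197 mm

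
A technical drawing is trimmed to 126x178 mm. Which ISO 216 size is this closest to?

Aspect ratio 178/126 ≈ 1.413 — close to the ISO √2 ≈ 1.414.
In the B-series (B0 = 1000 × 1414 mm): B6 = 125 × 176 mm.
Off by 3 mm total — nearest standard size.

B6 (125 × 176 mm)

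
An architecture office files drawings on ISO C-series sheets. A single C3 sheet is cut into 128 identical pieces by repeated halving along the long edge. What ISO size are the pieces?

C10

128 = 2^7, so 7 halving steps.
C3 → C4 → … → C10 after 7 steps.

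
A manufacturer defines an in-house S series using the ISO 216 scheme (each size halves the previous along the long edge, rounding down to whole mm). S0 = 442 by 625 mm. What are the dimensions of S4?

S1: ⌊625/2⌋ × 442 = 312 × 442 mm
S2: ⌊442/2⌋ × 312 = 221 × 312 mm
S3: ⌊312/2⌋ × 221 = 156 × 221 mm
S4: ⌊221/2⌋ × 156 = 110 × 156 mm

110 × 156 mm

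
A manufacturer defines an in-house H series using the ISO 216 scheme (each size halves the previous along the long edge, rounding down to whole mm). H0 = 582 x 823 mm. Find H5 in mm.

102 × 145 mm

H1: ⌊823/2⌋ × 582 = 411 × 582 mm
H2: ⌊582/2⌋ × 411 = 291 × 411 mm
H3: ⌊411/2⌋ × 291 = 205 × 291 mm
H4: ⌊291/2⌋ × 205 = 145 × 205 mm
H5: ⌊205/2⌋ × 145 = 102 × 145 mm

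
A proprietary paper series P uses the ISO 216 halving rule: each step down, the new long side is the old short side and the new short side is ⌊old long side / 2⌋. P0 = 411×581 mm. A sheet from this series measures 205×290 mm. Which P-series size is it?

P0: 411 × 581 mm
P1: 290 × 411 mm
P2: 205 × 290 mm
P3: 145 × 205 mm
→ matches P2.

P2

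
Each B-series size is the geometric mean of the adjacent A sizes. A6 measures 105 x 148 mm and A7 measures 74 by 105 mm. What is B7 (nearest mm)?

Short side: √(105 · 74) = √7770 ≈ 88.1 → 88 mm
Long side: √(148 · 105) = √15540 ≈ 124.7 → 125 mm

88 × 125 mm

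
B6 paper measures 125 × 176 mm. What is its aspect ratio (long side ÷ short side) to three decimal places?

1.408

176 / 125 = 1.408
ISO 216 targets √2 ≈ 1.414; the -0.006 deviation is from mm rounding.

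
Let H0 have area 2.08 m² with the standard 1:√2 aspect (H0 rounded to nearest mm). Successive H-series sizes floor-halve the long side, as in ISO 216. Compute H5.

Let H0's short side be w mm. w · w√2 = 2.08 m² = 2,080,000 mm², so w ≈ 1212.8 mm and w√2 ≈ 1715.1 mm → H0 = 1213 × 1715 mm.
H1: ⌊1715/2⌋ × 1213 = 857 × 1213 mm
H2: ⌊1213/2⌋ × 857 = 606 × 857 mm
H3: ⌊857/2⌋ × 606 = 428 × 606 mm
H4: ⌊606/2⌋ × 428 = 303 × 428 mm
H5: ⌊428/2⌋ × 303 = 214 × 303 mm

214 × 303 mm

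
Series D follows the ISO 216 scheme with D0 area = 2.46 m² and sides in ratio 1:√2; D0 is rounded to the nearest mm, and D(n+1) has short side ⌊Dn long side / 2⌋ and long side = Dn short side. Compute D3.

466 × 659 mm

Let D0's short side be w mm. w · w√2 = 2.46 m² = 2,460,000 mm², so w ≈ 1318.9 mm and w√2 ≈ 1865.2 mm → D0 = 1319 × 1865 mm.
D1: ⌊1865/2⌋ × 1319 = 932 × 1319 mm
D2: ⌊1319/2⌋ × 932 = 659 × 932 mm
D3: ⌊932/2⌋ × 659 = 466 × 659 mm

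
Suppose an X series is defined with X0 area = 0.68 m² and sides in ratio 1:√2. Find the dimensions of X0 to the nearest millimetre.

693 × 981 mm

Let the short side be w mm. Then w · w√2 = 0.68 m² = 680,000 mm².
w² = 680,000/√2, so w ≈ 693.4 mm; long side = w√2 ≈ 980.6 mm.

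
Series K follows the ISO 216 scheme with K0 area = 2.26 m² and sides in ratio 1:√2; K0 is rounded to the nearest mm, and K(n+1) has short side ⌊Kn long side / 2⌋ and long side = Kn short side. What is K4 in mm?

316 × 447 mm

Let K0's short side be w mm. w · w√2 = 2.26 m² = 2,260,000 mm², so w ≈ 1264.1 mm and w√2 ≈ 1787.8 mm → K0 = 1264 × 1788 mm.
K1: ⌊1788/2⌋ × 1264 = 894 × 1264 mm
K2: ⌊1264/2⌋ × 894 = 632 × 894 mm
K3: ⌊894/2⌋ × 632 = 447 × 632 mm
K4: ⌊632/2⌋ × 447 = 316 × 447 mm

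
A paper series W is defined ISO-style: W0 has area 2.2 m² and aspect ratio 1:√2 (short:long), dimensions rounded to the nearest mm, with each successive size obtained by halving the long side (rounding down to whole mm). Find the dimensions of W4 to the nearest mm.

Let W0's short side be w mm. w · w√2 = 2.2 m² = 2,200,000 mm², so w ≈ 1247.3 mm and w√2 ≈ 1763.9 mm → W0 = 1247 × 1764 mm.
W1: ⌊1764/2⌋ × 1247 = 882 × 1247 mm
W2: ⌊1247/2⌋ × 882 = 623 × 882 mm
W3: ⌊882/2⌋ × 623 = 441 × 623 mm
W4: ⌊623/2⌋ × 441 = 311 × 441 mm

311 × 441 mm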